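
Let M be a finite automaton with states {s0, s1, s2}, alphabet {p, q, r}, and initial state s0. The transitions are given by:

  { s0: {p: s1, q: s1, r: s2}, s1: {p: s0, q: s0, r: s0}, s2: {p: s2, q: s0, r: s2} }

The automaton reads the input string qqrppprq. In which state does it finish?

s0

Trace: s0 -q-> s1 -q-> s0 -r-> s2 -p-> s2 -p-> s2 -p-> s2 -r-> s2 -q-> s0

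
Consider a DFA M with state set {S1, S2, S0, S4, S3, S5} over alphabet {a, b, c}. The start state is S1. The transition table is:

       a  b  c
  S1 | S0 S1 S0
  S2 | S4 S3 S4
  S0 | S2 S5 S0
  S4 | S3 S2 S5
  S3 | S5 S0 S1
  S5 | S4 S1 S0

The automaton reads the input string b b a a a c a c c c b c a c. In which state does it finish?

S4

Trace: S1 -b-> S1 -b-> S1 -a-> S0 -a-> S2 -a-> S4 -c-> S5 -a-> S4 -c-> S5 -c-> S0 -c-> S0 -b-> S5 -c-> S0 -a-> S2 -c-> S4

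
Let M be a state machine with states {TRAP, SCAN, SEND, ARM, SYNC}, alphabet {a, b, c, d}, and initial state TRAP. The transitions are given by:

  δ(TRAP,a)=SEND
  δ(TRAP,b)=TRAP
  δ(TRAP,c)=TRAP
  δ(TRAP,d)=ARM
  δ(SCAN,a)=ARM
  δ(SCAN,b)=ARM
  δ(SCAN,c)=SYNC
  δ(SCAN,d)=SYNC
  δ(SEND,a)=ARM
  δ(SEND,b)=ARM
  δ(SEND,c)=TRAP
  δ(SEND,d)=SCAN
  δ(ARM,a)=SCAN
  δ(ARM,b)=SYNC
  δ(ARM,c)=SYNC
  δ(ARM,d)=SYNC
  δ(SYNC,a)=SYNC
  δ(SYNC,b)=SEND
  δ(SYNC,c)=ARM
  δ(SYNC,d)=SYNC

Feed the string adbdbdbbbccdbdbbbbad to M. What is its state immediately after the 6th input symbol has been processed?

SCAN

start at TRAP
read 'a': TRAP → SEND
read 'd': SEND → SCAN
read 'b': SCAN → ARM
read 'd': ARM → SYNC
read 'b': SYNC → SEND
read 'd': SEND → SCAN
After 6 symbols: SCAN.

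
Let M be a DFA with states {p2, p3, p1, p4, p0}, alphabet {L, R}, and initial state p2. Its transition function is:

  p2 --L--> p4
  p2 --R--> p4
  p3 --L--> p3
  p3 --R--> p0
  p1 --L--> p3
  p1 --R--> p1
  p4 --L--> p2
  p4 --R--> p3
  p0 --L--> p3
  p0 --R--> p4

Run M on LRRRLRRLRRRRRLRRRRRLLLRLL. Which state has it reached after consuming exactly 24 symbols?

Trace: p2 -L-> p4 -R-> p3 -R-> p0 -R-> p4 -L-> p2 -R-> p4 -R-> p3 -L-> p3 -R-> p0 -R-> p4 -R-> p3 -R-> p0 -R-> p4 -L-> p2 -R-> p4 -R-> p3 -R-> p0 -R-> p4 -R-> p3 -L-> p3 -L-> p3 -L-> p3 -R-> p0 -L-> p3
After 24 symbols: p3.

p3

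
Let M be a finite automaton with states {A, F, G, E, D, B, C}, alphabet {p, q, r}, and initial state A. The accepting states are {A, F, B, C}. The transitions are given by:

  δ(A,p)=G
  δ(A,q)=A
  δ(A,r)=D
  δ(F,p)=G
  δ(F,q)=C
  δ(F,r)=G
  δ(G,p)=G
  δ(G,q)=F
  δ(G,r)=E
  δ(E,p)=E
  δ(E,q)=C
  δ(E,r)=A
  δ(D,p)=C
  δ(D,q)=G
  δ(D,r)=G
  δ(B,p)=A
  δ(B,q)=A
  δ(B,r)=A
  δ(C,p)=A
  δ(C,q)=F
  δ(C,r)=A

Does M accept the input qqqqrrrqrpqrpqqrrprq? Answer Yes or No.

Yes

start at A
read 'q': A → A
read 'q': A → A
read 'q': A → A
read 'q': A → A
read 'r': A → D
read 'r': D → G
read 'r': G → E
read 'q': E → C
read 'r': C → A
read 'p': A → G
read 'q': G → F
read 'r': F → G
read 'p': G → G
read 'q': G → F
read 'q': F → C
read 'r': C → A
read 'r': A → D
read 'p': D → C
read 'r': C → A
read 'q': A → A
End state A is accepting.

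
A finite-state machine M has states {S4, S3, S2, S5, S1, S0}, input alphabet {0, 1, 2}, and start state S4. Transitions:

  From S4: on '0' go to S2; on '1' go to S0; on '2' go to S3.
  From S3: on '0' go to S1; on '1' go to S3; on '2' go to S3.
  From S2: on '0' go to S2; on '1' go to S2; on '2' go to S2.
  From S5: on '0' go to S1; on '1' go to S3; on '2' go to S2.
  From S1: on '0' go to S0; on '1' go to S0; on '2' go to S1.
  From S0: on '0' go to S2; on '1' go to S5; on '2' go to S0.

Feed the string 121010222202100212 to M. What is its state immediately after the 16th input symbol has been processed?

Trace: S4 -1-> S0 -2-> S0 -1-> S5 -0-> S1 -1-> S0 -0-> S2 -2-> S2 -2-> S2 -2-> S2 -2-> S2 -0-> S2 -2-> S2 -1-> S2 -0-> S2 -0-> S2 -2-> S2
After 16 symbols: S2.

S2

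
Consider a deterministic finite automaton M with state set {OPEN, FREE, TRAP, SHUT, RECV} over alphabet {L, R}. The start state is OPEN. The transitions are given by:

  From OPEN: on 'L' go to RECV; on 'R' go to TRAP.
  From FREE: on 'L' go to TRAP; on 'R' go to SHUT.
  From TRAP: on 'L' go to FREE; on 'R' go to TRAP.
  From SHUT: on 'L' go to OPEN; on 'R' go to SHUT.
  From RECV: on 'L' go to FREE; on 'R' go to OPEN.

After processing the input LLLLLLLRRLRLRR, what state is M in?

TRAP

Trace: OPEN -L-> RECV -L-> FREE -L-> TRAP -L-> FREE -L-> TRAP -L-> FREE -L-> TRAP -R-> TRAP -R-> TRAP -L-> FREE -R-> SHUT -L-> OPEN -R-> TRAP -R-> TRAP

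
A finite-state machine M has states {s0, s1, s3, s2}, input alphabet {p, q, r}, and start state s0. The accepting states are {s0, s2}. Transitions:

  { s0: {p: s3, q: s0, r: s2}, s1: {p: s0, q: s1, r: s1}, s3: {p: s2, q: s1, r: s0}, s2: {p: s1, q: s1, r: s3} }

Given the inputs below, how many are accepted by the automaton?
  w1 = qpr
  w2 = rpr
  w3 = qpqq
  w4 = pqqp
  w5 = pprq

w1:
  start at s0
  read 'q': s0 → s0
  read 'p': s0 → s3
  read 'r': s3 → s0
  end s0, accepted
w2:
  start at s0
  read 'r': s0 → s2
  read 'p': s2 → s1
  read 'r': s1 → s1
  end s1, rejected
w3:
  start at s0
  read 'q': s0 → s0
  read 'p': s0 → s3
  read 'q': s3 → s1
  read 'q': s1 → s1
  end s1, rejected
w4:
  start at s0
  read 'p': s0 → s3
  read 'q': s3 → s1
  read 'q': s1 → s1
  read 'p': s1 → s0
  end s0, accepted
w5:
  start at s0
  read 'p': s0 → s3
  read 'p': s3 → s2
  read 'r': s2 → s3
  read 'q': s3 → s1
  end s1, rejected

2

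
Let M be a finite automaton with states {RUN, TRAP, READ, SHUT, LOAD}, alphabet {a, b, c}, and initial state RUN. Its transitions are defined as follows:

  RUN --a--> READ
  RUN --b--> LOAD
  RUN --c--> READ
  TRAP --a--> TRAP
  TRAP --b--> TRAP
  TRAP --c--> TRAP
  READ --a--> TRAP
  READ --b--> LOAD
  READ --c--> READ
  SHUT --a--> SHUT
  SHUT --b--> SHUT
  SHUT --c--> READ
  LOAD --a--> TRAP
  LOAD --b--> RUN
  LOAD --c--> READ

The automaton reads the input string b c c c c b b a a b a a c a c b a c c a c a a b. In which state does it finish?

TRAP

RUN → LOAD → READ → READ → READ → READ → LOAD → RUN → READ → TRAP → TRAP → TRAP → TRAP → TRAP → TRAP → TRAP → TRAP → TRAP → TRAP → TRAP → TRAP → TRAP → TRAP → TRAP → TRAP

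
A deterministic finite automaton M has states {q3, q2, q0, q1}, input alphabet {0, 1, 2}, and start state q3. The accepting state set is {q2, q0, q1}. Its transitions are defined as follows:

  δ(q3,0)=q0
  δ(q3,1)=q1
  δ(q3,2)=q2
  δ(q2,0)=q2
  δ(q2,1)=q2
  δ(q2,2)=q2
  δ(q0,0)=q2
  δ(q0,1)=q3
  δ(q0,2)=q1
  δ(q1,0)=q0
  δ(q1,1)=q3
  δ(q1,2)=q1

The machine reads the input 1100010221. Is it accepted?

Yes

q3 → q1 → q3 → q0 → q2 → q2 → q2 → q2 → q2 → q2 → q2
End state q2 is accepting.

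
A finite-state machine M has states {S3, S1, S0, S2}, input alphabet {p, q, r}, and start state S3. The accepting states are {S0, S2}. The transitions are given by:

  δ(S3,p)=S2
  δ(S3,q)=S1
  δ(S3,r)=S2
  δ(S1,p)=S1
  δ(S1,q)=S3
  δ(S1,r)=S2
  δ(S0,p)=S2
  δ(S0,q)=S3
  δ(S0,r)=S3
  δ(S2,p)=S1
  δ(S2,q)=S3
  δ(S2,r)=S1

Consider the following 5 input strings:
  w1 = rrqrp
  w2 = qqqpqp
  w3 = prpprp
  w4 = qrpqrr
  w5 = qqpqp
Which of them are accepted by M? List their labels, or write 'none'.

w1: Trace: S3 -r-> S2 -r-> S1 -q-> S3 -r-> S2 -p-> S1  → end S1, rejected
w2: Trace: S3 -q-> S1 -q-> S3 -q-> S1 -p-> S1 -q-> S3 -p-> S2  → end S2, accepted
w3: Trace: S3 -p-> S2 -r-> S1 -p-> S1 -p-> S1 -r-> S2 -p-> S1  → end S1, rejected
w4: Trace: S3 -q-> S1 -r-> S2 -p-> S1 -q-> S3 -r-> S2 -r-> S1  → end S1, rejected
w5: Trace: S3 -q-> S1 -q-> S3 -p-> S2 -q-> S3 -p-> S2  → end S2, accepted

w2, w5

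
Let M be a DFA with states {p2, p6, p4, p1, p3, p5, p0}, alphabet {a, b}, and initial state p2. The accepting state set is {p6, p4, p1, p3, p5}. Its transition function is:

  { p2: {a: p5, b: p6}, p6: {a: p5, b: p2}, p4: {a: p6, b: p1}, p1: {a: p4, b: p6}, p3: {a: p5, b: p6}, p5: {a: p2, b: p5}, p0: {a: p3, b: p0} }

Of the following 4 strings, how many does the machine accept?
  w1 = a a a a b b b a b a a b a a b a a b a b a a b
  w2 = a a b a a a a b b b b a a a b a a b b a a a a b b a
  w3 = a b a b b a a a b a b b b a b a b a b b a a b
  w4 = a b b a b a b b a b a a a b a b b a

w1: p2 → p5 → p2 → p5 → p2 → p6 → p2 → p6 → p5 → p5 → p2 → p5 → p5 → p2 → p5 → p5 → p2 → p5 → p5 → p2 → p6 → p5 → p2 → p6  → end p6, accepted
w2: p2 → p5 → p2 → p6 → p5 → p2 → p5 → p2 → p6 → p2 → p6 → p2 → p5 → p2 → p5 → p5 → p2 → p5 → p5 → p5 → p2 → p5 → p2 → p5 → p5 → p5 → p2  → end p2, rejected
w3: p2 → p5 → p5 → p2 → p6 → p2 → p5 → p2 → p5 → p5 → p2 → p6 → p2 → p6 → p5 → p5 → p2 → p6 → p5 → p5 → p5 → p2 → p5 → p5  → end p5, accepted
w4: p2 → p5 → p5 → p5 → p2 → p6 → p5 → p5 → p5 → p2 → p6 → p5 → p2 → p5 → p5 → p2 → p6 → p2 → p5  → end p5, accepted

3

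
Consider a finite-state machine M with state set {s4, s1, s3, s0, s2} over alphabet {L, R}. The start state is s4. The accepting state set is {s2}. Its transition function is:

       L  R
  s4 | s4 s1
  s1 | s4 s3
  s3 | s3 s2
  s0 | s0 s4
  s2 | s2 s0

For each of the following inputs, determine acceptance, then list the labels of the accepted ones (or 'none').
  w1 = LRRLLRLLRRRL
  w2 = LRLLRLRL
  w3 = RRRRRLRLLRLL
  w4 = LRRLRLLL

w1: Trace: s4 -L-> s4 -R-> s1 -R-> s3 -L-> s3 -L-> s3 -R-> s2 -L-> s2 -L-> s2 -R-> s0 -R-> s4 -R-> s1 -L-> s4  → end s4, rejected
w2: Trace: s4 -L-> s4 -R-> s1 -L-> s4 -L-> s4 -R-> s1 -L-> s4 -R-> s1 -L-> s4  → end s4, rejected
w3: Trace: s4 -R-> s1 -R-> s3 -R-> s2 -R-> s0 -R-> s4 -L-> s4 -R-> s1 -L-> s4 -L-> s4 -R-> s1 -L-> s4 -L-> s4  → end s4, rejected
w4: Trace: s4 -L-> s4 -R-> s1 -R-> s3 -L-> s3 -R-> s2 -L-> s2 -L-> s2 -L-> s2  → end s2, accepted

w4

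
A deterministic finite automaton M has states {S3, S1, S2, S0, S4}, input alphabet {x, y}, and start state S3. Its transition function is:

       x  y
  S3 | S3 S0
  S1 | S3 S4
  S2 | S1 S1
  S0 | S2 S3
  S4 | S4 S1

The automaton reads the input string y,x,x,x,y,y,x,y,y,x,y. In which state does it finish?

S3 → S0 → S2 → S1 → S3 → S0 → S3 → S3 → S0 → S3 → S3 → S0

S0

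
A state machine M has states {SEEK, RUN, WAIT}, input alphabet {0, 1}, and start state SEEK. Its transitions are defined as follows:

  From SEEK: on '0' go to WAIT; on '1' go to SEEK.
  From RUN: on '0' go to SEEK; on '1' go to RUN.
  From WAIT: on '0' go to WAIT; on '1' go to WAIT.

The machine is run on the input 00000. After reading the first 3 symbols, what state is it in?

Trace: SEEK -0-> WAIT -0-> WAIT -0-> WAIT
After 3 symbols: WAIT.

WAIT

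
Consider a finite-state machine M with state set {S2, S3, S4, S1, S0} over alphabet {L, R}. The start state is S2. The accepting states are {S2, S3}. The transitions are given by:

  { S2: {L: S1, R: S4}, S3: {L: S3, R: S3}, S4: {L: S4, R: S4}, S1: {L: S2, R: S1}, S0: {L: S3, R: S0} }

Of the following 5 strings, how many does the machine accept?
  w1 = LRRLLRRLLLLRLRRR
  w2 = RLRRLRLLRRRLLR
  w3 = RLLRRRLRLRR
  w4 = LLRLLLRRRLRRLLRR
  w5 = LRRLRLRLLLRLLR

0

w1: S2 → S1 → S1 → S1 → S2 → S1 → S1 → S1 → S2 → S1 → S2 → S1 → S1 → S2 → S4 → S4 → S4  → end S4, rejected
w2: S2 → S4 → S4 → S4 → S4 → S4 → S4 → S4 → S4 → S4 → S4 → S4 → S4 → S4 → S4  → end S4, rejected
w3: S2 → S4 → S4 → S4 → S4 → S4 → S4 → S4 → S4 → S4 → S4 → S4  → end S4, rejected
w4: S2 → S1 → S2 → S4 → S4 → S4 → S4 → S4 → S4 → S4 → S4 → S4 → S4 → S4 → S4 → S4 → S4  → end S4, rejected
w5: S2 → S1 → S1 → S1 → S2 → S4 → S4 → S4 → S4 → S4 → S4 → S4 → S4 → S4 → S4  → end S4, rejected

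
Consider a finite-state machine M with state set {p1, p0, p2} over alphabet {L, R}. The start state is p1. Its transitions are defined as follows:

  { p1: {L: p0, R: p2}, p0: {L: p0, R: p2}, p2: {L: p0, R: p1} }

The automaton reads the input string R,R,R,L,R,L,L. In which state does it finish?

p0

Trace: p1 -R-> p2 -R-> p1 -R-> p2 -L-> p0 -R-> p2 -L-> p0 -L-> p0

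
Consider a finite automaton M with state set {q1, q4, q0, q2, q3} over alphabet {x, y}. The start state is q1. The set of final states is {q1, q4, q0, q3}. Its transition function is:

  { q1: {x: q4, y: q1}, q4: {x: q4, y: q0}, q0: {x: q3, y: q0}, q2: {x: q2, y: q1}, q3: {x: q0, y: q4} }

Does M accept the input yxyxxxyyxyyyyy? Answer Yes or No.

Yes

Trace: q1 -y-> q1 -x-> q4 -y-> q0 -x-> q3 -x-> q0 -x-> q3 -y-> q4 -y-> q0 -x-> q3 -y-> q4 -y-> q0 -y-> q0 -y-> q0 -y-> q0
End state q0 is accepting.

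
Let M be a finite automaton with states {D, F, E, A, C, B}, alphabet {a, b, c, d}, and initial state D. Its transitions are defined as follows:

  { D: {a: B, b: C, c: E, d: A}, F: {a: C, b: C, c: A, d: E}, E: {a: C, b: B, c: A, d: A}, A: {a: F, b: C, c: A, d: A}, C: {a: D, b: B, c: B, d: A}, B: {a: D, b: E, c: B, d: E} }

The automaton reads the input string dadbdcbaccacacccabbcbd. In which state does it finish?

A

D → A → F → E → B → E → A → C → D → E → A → F → A → F → A → A → A → F → C → B → B → E → A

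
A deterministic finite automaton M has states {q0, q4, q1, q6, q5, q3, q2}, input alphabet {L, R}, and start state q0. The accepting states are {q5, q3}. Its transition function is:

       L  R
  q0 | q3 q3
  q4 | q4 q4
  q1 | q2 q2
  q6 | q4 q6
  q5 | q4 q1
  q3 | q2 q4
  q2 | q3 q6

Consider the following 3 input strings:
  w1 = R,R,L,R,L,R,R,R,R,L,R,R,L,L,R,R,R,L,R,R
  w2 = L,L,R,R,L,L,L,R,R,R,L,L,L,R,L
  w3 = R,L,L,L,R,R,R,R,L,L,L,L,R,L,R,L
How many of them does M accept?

0

w1: Trace: q0 -R-> q3 -R-> q4 -L-> q4 -R-> q4 -L-> q4 -R-> q4 -R-> q4 -R-> q4 -R-> q4 -L-> q4 -R-> q4 -R-> q4 -L-> q4 -L-> q4 -R-> q4 -R-> q4 -R-> q4 -L-> q4 -R-> q4 -R-> q4  → end q4, rejected
w2: Trace: q0 -L-> q3 -L-> q2 -R-> q6 -R-> q6 -L-> q4 -L-> q4 -L-> q4 -R-> q4 -R-> q4 -R-> q4 -L-> q4 -L-> q4 -L-> q4 -R-> q4 -L-> q4  → end q4, rejected
w3: Trace: q0 -R-> q3 -L-> q2 -L-> q3 -L-> q2 -R-> q6 -R-> q6 -R-> q6 -R-> q6 -L-> q4 -L-> q4 -L-> q4 -L-> q4 -R-> q4 -L-> q4 -R-> q4 -L-> q4  → end q4, rejected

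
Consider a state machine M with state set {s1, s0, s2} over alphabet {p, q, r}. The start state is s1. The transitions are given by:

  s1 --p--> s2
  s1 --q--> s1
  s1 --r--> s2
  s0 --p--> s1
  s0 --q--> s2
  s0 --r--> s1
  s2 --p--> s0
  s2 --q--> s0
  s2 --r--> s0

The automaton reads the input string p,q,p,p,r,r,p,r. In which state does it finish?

start at s1
read 'p': s1 → s2
read 'q': s2 → s0
read 'p': s0 → s1
read 'p': s1 → s2
read 'r': s2 → s0
read 'r': s0 → s1
read 'p': s1 → s2
read 'r': s2 → s0

s0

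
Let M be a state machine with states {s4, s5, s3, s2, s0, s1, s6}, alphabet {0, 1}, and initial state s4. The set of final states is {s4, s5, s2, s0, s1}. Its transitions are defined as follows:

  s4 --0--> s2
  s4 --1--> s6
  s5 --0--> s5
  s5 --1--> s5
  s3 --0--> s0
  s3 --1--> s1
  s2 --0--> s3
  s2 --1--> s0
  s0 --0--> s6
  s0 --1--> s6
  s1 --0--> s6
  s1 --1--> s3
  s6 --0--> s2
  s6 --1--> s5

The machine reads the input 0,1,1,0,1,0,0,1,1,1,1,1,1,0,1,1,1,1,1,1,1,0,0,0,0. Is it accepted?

start at s4
read '0': s4 → s2
read '1': s2 → s0
read '1': s0 → s6
read '0': s6 → s2
read '1': s2 → s0
read '0': s0 → s6
read '0': s6 → s2
read '1': s2 → s0
read '1': s0 → s6
read '1': s6 → s5
read '1': s5 → s5
read '1': s5 → s5
read '1': s5 → s5
read '0': s5 → s5
read '1': s5 → s5
read '1': s5 → s5
read '1': s5 → s5
read '1': s5 → s5
read '1': s5 → s5
read '1': s5 → s5
read '1': s5 → s5
read '0': s5 → s5
read '0': s5 → s5
read '0': s5 → s5
read '0': s5 → s5
End state s5 is accepting.

Yes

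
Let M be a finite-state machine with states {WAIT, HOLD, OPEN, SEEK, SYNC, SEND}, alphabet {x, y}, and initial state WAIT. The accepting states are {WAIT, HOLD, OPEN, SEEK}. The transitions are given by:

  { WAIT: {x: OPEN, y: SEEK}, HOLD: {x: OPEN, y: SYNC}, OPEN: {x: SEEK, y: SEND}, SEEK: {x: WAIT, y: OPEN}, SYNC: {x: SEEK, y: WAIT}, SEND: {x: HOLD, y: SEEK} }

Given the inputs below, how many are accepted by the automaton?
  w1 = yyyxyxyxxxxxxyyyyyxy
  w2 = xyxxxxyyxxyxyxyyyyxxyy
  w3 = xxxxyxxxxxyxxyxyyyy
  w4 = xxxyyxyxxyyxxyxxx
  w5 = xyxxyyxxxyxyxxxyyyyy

w1:
  start at WAIT
  read 'y': WAIT → SEEK
  read 'y': SEEK → OPEN
  read 'y': OPEN → SEND
  read 'x': SEND → HOLD
  read 'y': HOLD → SYNC
  read 'x': SYNC → SEEK
  read 'y': SEEK → OPEN
  read 'x': OPEN → SEEK
  read 'x': SEEK → WAIT
  read 'x': WAIT → OPEN
  read 'x': OPEN → SEEK
  read 'x': SEEK → WAIT
  read 'x': WAIT → OPEN
  read 'y': OPEN → SEND
  read 'y': SEND → SEEK
  read 'y': SEEK → OPEN
  read 'y': OPEN → SEND
  read 'y': SEND → SEEK
  read 'x': SEEK → WAIT
  read 'y': WAIT → SEEK
  end SEEK, accepted
w2:
  start at WAIT
  read 'x': WAIT → OPEN
  read 'y': OPEN → SEND
  read 'x': SEND → HOLD
  read 'x': HOLD → OPEN
  read 'x': OPEN → SEEK
  read 'x': SEEK → WAIT
  read 'y': WAIT → SEEK
  read 'y': SEEK → OPEN
  read 'x': OPEN → SEEK
  read 'x': SEEK → WAIT
  read 'y': WAIT → SEEK
  read 'x': SEEK → WAIT
  read 'y': WAIT → SEEK
  read 'x': SEEK → WAIT
  read 'y': WAIT → SEEK
  read 'y': SEEK → OPEN
  read 'y': OPEN → SEND
  read 'y': SEND → SEEK
  read 'x': SEEK → WAIT
  read 'x': WAIT → OPEN
  read 'y': OPEN → SEND
  read 'y': SEND → SEEK
  end SEEK, accepted
w3:
  start at WAIT
  read 'x': WAIT → OPEN
  read 'x': OPEN → SEEK
  read 'x': SEEK → WAIT
  read 'x': WAIT → OPEN
  read 'y': OPEN → SEND
  read 'x': SEND → HOLD
  read 'x': HOLD → OPEN
  read 'x': OPEN → SEEK
  read 'x': SEEK → WAIT
  read 'x': WAIT → OPEN
  read 'y': OPEN → SEND
  read 'x': SEND → HOLD
  read 'x': HOLD → OPEN
  read 'y': OPEN → SEND
  read 'x': SEND → HOLD
  read 'y': HOLD → SYNC
  read 'y': SYNC → WAIT
  read 'y': WAIT → SEEK
  read 'y': SEEK → OPEN
  end OPEN, accepted
w4:
  start at WAIT
  read 'x': WAIT → OPEN
  read 'x': OPEN → SEEK
  read 'x': SEEK → WAIT
  read 'y': WAIT → SEEK
  read 'y': SEEK → OPEN
  read 'x': OPEN → SEEK
  read 'y': SEEK → OPEN
  read 'x': OPEN → SEEK
  read 'x': SEEK → WAIT
  read 'y': WAIT → SEEK
  read 'y': SEEK → OPEN
  read 'x': OPEN → SEEK
  read 'x': SEEK → WAIT
  read 'y': WAIT → SEEK
  read 'x': SEEK → WAIT
  read 'x': WAIT → OPEN
  read 'x': OPEN → SEEK
  end SEEK, accepted
w5:
  start at WAIT
  read 'x': WAIT → OPEN
  read 'y': OPEN → SEND
  read 'x': SEND → HOLD
  read 'x': HOLD → OPEN
  read 'y': OPEN → SEND
  read 'y': SEND → SEEK
  read 'x': SEEK → WAIT
  read 'x': WAIT → OPEN
  read 'x': OPEN → SEEK
  read 'y': SEEK → OPEN
  read 'x': OPEN → SEEK
  read 'y': SEEK → OPEN
  read 'x': OPEN → SEEK
  read 'x': SEEK → WAIT
  read 'x': WAIT → OPEN
  read 'y': OPEN → SEND
  read 'y': SEND → SEEK
  read 'y': SEEK → OPEN
  read 'y': OPEN → SEND
  read 'y': SEND → SEEK
  end SEEK, accepted

5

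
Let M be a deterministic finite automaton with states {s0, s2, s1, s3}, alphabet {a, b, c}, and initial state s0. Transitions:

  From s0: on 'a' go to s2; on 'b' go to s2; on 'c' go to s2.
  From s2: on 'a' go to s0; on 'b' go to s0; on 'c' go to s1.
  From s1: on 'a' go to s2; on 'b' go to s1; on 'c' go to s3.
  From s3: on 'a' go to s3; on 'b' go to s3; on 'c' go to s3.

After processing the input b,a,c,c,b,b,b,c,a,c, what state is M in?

Trace: s0 -b-> s2 -a-> s0 -c-> s2 -c-> s1 -b-> s1 -b-> s1 -b-> s1 -c-> s3 -a-> s3 -c-> s3

s3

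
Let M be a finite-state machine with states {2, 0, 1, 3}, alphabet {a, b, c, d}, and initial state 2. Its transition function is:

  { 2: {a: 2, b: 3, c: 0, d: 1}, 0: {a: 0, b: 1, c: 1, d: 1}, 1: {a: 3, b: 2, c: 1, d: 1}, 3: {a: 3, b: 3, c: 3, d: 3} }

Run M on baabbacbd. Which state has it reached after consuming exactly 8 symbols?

3

start at 2
read 'b': 2 → 3
read 'a': 3 → 3
read 'a': 3 → 3
read 'b': 3 → 3
read 'b': 3 → 3
read 'a': 3 → 3
read 'c': 3 → 3
read 'b': 3 → 3
After 8 symbols: 3.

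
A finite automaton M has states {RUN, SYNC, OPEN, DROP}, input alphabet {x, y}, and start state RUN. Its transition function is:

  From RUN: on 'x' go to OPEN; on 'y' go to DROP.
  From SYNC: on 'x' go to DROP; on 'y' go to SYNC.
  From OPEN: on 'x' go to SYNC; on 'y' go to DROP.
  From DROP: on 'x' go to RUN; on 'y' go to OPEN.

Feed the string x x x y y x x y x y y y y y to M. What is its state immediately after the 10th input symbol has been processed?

Trace: RUN -x-> OPEN -x-> SYNC -x-> DROP -y-> OPEN -y-> DROP -x-> RUN -x-> OPEN -y-> DROP -x-> RUN -y-> DROP
After 10 symbols: DROP.

DROP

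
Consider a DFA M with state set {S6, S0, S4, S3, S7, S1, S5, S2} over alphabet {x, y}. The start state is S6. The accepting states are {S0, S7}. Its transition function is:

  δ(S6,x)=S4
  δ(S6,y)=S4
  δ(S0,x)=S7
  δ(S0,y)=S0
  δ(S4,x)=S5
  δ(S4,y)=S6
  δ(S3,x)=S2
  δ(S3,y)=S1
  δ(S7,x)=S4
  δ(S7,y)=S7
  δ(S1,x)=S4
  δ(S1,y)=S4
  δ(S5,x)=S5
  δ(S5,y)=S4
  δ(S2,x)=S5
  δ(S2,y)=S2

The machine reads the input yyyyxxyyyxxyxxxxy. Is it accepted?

No

Trace: S6 -y-> S4 -y-> S6 -y-> S4 -y-> S6 -x-> S4 -x-> S5 -y-> S4 -y-> S6 -y-> S4 -x-> S5 -x-> S5 -y-> S4 -x-> S5 -x-> S5 -x-> S5 -x-> S5 -y-> S4
End state S4 is not accepting.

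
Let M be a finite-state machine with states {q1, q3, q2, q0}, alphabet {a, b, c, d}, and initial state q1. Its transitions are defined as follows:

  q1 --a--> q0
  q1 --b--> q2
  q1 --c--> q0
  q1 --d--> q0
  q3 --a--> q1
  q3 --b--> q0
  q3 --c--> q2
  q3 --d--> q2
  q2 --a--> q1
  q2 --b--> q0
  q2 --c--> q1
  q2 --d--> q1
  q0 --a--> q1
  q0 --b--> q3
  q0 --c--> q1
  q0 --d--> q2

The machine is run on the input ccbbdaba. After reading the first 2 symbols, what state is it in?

q1

q1 → q0 → q1
After 2 symbols: q1.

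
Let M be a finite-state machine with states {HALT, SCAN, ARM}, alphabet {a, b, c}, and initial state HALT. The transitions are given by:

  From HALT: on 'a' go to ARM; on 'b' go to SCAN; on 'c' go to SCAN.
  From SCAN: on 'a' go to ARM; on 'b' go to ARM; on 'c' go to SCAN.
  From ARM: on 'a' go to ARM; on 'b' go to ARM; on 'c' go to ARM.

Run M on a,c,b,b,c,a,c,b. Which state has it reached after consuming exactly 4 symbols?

ARM

Trace: HALT -a-> ARM -c-> ARM -b-> ARM -b-> ARM
After 4 symbols: ARM.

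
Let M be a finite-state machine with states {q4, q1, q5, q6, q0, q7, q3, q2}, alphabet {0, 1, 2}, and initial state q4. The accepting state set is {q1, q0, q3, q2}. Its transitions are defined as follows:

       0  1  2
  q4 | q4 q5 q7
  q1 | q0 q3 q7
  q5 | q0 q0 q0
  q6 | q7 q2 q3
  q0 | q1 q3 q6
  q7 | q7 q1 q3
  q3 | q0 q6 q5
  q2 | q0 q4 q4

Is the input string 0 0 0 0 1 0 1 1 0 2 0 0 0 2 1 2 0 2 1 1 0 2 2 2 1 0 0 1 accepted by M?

Trace: q4 -0-> q4 -0-> q4 -0-> q4 -0-> q4 -1-> q5 -0-> q0 -1-> q3 -1-> q6 -0-> q7 -2-> q3 -0-> q0 -0-> q1 -0-> q0 -2-> q6 -1-> q2 -2-> q4 -0-> q4 -2-> q7 -1-> q1 -1-> q3 -0-> q0 -2-> q6 -2-> q3 -2-> q5 -1-> q0 -0-> q1 -0-> q0 -1-> q3
End state q3 is accepting.

Yes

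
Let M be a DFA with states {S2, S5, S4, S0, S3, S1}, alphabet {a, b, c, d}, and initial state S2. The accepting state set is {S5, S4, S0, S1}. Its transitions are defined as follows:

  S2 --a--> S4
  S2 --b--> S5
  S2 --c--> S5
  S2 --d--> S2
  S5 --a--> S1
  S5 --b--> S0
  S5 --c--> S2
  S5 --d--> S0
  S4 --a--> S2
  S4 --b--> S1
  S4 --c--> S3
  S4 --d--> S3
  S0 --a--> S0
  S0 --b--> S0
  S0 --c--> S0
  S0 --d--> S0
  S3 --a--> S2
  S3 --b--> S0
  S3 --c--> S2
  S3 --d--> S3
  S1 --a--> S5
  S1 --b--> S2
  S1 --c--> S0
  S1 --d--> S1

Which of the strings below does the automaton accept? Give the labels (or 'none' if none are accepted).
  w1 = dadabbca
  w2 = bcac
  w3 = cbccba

w1:
  start at S2
  read 'd': S2 → S2
  read 'a': S2 → S4
  read 'd': S4 → S3
  read 'a': S3 → S2
  read 'b': S2 → S5
  read 'b': S5 → S0
  read 'c': S0 → S0
  read 'a': S0 → S0
  end S0, accepted
w2:
  start at S2
  read 'b': S2 → S5
  read 'c': S5 → S2
  read 'a': S2 → S4
  read 'c': S4 → S3
  end S3, rejected
w3:
  start at S2
  read 'c': S2 → S5
  read 'b': S5 → S0
  read 'c': S0 → S0
  read 'c': S0 → S0
  read 'b': S0 → S0
  read 'a': S0 → S0
  end S0, accepted

w1, w3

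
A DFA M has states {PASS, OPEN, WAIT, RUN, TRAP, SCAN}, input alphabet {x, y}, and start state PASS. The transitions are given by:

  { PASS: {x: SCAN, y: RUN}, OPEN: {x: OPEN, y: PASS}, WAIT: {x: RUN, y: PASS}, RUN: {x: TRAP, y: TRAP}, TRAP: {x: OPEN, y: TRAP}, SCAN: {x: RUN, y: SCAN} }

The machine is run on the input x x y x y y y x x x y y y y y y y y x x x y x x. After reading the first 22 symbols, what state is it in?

start at PASS
read 'x': PASS → SCAN
read 'x': SCAN → RUN
read 'y': RUN → TRAP
read 'x': TRAP → OPEN
read 'y': OPEN → PASS
read 'y': PASS → RUN
read 'y': RUN → TRAP
read 'x': TRAP → OPEN
read 'x': OPEN → OPEN
read 'x': OPEN → OPEN
read 'y': OPEN → PASS
read 'y': PASS → RUN
read 'y': RUN → TRAP
read 'y': TRAP → TRAP
read 'y': TRAP → TRAP
read 'y': TRAP → TRAP
read 'y': TRAP → TRAP
read 'y': TRAP → TRAP
read 'x': TRAP → OPEN
read 'x': OPEN → OPEN
read 'x': OPEN → OPEN
read 'y': OPEN → PASS
After 22 symbols: PASS.

PASS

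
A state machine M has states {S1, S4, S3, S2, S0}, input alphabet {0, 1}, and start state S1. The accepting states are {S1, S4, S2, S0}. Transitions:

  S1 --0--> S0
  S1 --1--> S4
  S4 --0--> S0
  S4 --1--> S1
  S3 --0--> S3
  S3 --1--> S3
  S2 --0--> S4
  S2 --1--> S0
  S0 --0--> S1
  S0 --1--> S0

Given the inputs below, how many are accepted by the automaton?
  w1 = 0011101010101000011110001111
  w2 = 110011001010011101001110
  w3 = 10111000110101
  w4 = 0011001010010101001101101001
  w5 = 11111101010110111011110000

w1:
  start at S1
  read '0': S1 → S0
  read '0': S0 → S1
  read '1': S1 → S4
  read '1': S4 → S1
  read '1': S1 → S4
  read '0': S4 → S0
  read '1': S0 → S0
  read '0': S0 → S1
  read '1': S1 → S4
  read '0': S4 → S0
  read '1': S0 → S0
  read '0': S0 → S1
  read '1': S1 → S4
  read '0': S4 → S0
  read '0': S0 → S1
  read '0': S1 → S0
  read '0': S0 → S1
  read '1': S1 → S4
  read '1': S4 → S1
  read '1': S1 → S4
  read '1': S4 → S1
  read '0': S1 → S0
  read '0': S0 → S1
  read '0': S1 → S0
  read '1': S0 → S0
  read '1': S0 → S0
  read '1': S0 → S0
  read '1': S0 → S0
  end S0, accepted
w2:
  start at S1
  read '1': S1 → S4
  read '1': S4 → S1
  read '0': S1 → S0
  read '0': S0 → S1
  read '1': S1 → S4
  read '1': S4 → S1
  read '0': S1 → S0
  read '0': S0 → S1
  read '1': S1 → S4
  read '0': S4 → S0
  read '1': S0 → S0
  read '0': S0 → S1
  read '0': S1 → S0
  read '1': S0 → S0
  read '1': S0 → S0
  read '1': S0 → S0
  read '0': S0 → S1
  read '1': S1 → S4
  read '0': S4 → S0
  read '0': S0 → S1
  read '1': S1 → S4
  read '1': S4 → S1
  read '1': S1 → S4
  read '0': S4 → S0
  end S0, accepted
w3:
  start at S1
  read '1': S1 → S4
  read '0': S4 → S0
  read '1': S0 → S0
  read '1': S0 → S0
  read '1': S0 → S0
  read '0': S0 → S1
  read '0': S1 → S0
  read '0': S0 → S1
  read '1': S1 → S4
  read '1': S4 → S1
  read '0': S1 → S0
  read '1': S0 → S0
  read '0': S0 → S1
  read '1': S1 → S4
  end S4, accepted
w4:
  start at S1
  read '0': S1 → S0
  read '0': S0 → S1
  read '1': S1 → S4
  read '1': S4 → S1
  read '0': S1 → S0
  read '0': S0 → S1
  read '1': S1 → S4
  read '0': S4 → S0
  read '1': S0 → S0
  read '0': S0 → S1
  read '0': S1 → S0
  read '1': S0 → S0
  read '0': S0 → S1
  read '1': S1 → S4
  read '0': S4 → S0
  read '1': S0 → S0
  read '0': S0 → S1
  read '0': S1 → S0
  read '1': S0 → S0
  read '1': S0 → S0
  read '0': S0 → S1
  read '1': S1 → S4
  read '1': S4 → S1
  read '0': S1 → S0
  read '1': S0 → S0
  read '0': S0 → S1
  read '0': S1 → S0
  read '1': S0 → S0
  end S0, accepted
w5:
  start at S1
  read '1': S1 → S4
  read '1': S4 → S1
  read '1': S1 → S4
  read '1': S4 → S1
  read '1': S1 → S4
  read '1': S4 → S1
  read '0': S1 → S0
  read '1': S0 → S0
  read '0': S0 → S1
  read '1': S1 → S4
  read '0': S4 → S0
  read '1': S0 → S0
  read '1': S0 → S0
  read '0': S0 → S1
  read '1': S1 → S4
  read '1': S4 → S1
  read '1': S1 → S4
  read '0': S4 → S0
  read '1': S0 → S0
  read '1': S0 → S0
  read '1': S0 → S0
  read '1': S0 → S0
  read '0': S0 → S1
  read '0': S1 → S0
  read '0': S0 → S1
  read '0': S1 → S0
  end S0, accepted

5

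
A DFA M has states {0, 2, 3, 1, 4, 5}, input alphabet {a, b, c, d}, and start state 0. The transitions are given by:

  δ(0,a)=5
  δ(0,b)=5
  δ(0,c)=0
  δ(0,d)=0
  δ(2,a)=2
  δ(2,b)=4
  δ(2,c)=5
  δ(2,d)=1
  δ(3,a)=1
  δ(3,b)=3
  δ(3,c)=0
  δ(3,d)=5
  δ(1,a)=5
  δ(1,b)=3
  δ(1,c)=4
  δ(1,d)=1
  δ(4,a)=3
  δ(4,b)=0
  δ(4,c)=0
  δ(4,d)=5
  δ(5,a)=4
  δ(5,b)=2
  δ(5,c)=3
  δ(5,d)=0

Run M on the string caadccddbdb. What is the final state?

Trace: 0 -c-> 0 -a-> 5 -a-> 4 -d-> 5 -c-> 3 -c-> 0 -d-> 0 -d-> 0 -b-> 5 -d-> 0 -b-> 5

5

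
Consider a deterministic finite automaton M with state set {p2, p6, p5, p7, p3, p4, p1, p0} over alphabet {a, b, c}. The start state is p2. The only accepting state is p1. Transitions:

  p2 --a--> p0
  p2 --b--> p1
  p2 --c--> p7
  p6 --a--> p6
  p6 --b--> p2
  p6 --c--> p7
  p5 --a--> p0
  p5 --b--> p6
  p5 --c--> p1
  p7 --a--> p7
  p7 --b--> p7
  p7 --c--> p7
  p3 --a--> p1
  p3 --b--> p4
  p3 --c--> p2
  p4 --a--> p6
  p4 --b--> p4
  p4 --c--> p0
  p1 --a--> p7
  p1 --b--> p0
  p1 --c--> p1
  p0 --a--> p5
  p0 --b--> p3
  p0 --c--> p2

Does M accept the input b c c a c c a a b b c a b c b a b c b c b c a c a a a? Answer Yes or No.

start at p2
read 'b': p2 → p1
read 'c': p1 → p1
read 'c': p1 → p1
read 'a': p1 → p7
read 'c': p7 → p7
read 'c': p7 → p7
read 'a': p7 → p7
read 'a': p7 → p7
read 'b': p7 → p7
read 'b': p7 → p7
read 'c': p7 → p7
read 'a': p7 → p7
read 'b': p7 → p7
read 'c': p7 → p7
read 'b': p7 → p7
read 'a': p7 → p7
read 'b': p7 → p7
read 'c': p7 → p7
read 'b': p7 → p7
read 'c': p7 → p7
read 'b': p7 → p7
read 'c': p7 → p7
read 'a': p7 → p7
read 'c': p7 → p7
read 'a': p7 → p7
read 'a': p7 → p7
read 'a': p7 → p7
End state p7 is not accepting.

No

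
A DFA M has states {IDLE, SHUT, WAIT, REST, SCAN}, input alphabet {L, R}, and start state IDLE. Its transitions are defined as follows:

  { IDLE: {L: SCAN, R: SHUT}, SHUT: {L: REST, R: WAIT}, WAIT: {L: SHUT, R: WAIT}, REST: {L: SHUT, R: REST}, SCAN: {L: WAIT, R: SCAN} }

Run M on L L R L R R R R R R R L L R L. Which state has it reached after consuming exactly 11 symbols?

WAIT

start at IDLE
read 'L': IDLE → SCAN
read 'L': SCAN → WAIT
read 'R': WAIT → WAIT
read 'L': WAIT → SHUT
read 'R': SHUT → WAIT
read 'R': WAIT → WAIT
read 'R': WAIT → WAIT
read 'R': WAIT → WAIT
read 'R': WAIT → WAIT
read 'R': WAIT → WAIT
read 'R': WAIT → WAIT
After 11 symbols: WAIT.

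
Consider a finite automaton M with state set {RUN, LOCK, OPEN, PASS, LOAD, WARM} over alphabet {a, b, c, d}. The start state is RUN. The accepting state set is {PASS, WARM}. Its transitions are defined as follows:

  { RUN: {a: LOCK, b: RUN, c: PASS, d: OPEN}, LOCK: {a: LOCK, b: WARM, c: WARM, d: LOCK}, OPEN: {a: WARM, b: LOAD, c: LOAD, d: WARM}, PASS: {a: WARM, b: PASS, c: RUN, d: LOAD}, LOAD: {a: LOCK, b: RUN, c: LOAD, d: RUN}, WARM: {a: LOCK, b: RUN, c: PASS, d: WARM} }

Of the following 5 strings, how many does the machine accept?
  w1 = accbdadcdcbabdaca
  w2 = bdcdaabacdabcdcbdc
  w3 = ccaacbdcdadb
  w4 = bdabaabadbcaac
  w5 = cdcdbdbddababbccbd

w1: RUN → LOCK → WARM → PASS → PASS → LOAD → LOCK → LOCK → WARM → WARM → PASS → PASS → WARM → RUN → OPEN → WARM → PASS → WARM  → end WARM, accepted
w2: RUN → RUN → OPEN → LOAD → RUN → LOCK → LOCK → WARM → LOCK → WARM → WARM → LOCK → WARM → PASS → LOAD → LOAD → RUN → OPEN → LOAD  → end LOAD, rejected
w3: RUN → PASS → RUN → LOCK → LOCK → WARM → RUN → OPEN → LOAD → RUN → LOCK → LOCK → WARM  → end WARM, accepted
w4: RUN → RUN → OPEN → WARM → RUN → LOCK → LOCK → WARM → LOCK → LOCK → WARM → PASS → WARM → LOCK → WARM  → end WARM, accepted
w5: RUN → PASS → LOAD → LOAD → RUN → RUN → OPEN → LOAD → RUN → OPEN → WARM → RUN → LOCK → WARM → RUN → PASS → RUN → RUN → OPEN  → end OPEN, rejected

3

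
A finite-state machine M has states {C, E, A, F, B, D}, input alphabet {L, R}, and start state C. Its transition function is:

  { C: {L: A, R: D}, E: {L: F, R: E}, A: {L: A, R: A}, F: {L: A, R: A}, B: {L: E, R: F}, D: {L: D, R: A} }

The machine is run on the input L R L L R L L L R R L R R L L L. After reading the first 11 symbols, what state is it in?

A

Trace: C -L-> A -R-> A -L-> A -L-> A -R-> A -L-> A -L-> A -L-> A -R-> A -R-> A -L-> A
After 11 symbols: A.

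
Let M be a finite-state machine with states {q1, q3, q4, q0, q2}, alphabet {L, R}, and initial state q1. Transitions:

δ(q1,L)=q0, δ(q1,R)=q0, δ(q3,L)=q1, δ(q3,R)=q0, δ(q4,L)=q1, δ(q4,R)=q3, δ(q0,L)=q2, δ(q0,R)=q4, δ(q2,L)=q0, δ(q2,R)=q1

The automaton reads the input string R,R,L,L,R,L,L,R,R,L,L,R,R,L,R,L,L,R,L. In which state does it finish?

q1

Trace: q1 -R-> q0 -R-> q4 -L-> q1 -L-> q0 -R-> q4 -L-> q1 -L-> q0 -R-> q4 -R-> q3 -L-> q1 -L-> q0 -R-> q4 -R-> q3 -L-> q1 -R-> q0 -L-> q2 -L-> q0 -R-> q4 -L-> q1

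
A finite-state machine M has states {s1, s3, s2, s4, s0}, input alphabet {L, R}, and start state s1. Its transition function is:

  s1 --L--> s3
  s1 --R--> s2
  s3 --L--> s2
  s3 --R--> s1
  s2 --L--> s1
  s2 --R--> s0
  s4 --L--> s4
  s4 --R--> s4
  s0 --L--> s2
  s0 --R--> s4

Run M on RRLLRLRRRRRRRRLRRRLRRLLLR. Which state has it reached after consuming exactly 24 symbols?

Trace: s1 -R-> s2 -R-> s0 -L-> s2 -L-> s1 -R-> s2 -L-> s1 -R-> s2 -R-> s0 -R-> s4 -R-> s4 -R-> s4 -R-> s4 -R-> s4 -R-> s4 -L-> s4 -R-> s4 -R-> s4 -R-> s4 -L-> s4 -R-> s4 -R-> s4 -L-> s4 -L-> s4 -L-> s4
After 24 symbols: s4.

s4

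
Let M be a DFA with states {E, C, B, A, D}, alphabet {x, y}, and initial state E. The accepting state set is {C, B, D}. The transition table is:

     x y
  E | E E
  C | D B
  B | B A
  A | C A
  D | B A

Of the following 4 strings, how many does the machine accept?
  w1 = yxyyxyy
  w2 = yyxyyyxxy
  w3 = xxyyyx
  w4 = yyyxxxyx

w1: E → E → E → E → E → E → E → E  → end E, rejected
w2: E → E → E → E → E → E → E → E → E → E  → end E, rejected
w3: E → E → E → E → E → E → E  → end E, rejected
w4: E → E → E → E → E → E → E → E → E  → end E, rejected

0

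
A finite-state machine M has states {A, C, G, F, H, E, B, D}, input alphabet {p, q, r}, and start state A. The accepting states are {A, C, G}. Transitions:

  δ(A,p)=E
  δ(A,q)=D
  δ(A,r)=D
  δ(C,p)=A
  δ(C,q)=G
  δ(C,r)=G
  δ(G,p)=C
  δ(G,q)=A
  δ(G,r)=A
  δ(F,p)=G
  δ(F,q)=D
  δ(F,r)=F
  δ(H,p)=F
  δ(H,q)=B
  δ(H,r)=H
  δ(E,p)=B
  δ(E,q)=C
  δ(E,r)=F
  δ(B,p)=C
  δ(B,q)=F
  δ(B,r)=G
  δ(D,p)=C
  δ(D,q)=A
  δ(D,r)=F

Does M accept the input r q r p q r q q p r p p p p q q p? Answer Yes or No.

start at A
read 'r': A → D
read 'q': D → A
read 'r': A → D
read 'p': D → C
read 'q': C → G
read 'r': G → A
read 'q': A → D
read 'q': D → A
read 'p': A → E
read 'r': E → F
read 'p': F → G
read 'p': G → C
read 'p': C → A
read 'p': A → E
read 'q': E → C
read 'q': C → G
read 'p': G → C
End state C is accepting.

Yes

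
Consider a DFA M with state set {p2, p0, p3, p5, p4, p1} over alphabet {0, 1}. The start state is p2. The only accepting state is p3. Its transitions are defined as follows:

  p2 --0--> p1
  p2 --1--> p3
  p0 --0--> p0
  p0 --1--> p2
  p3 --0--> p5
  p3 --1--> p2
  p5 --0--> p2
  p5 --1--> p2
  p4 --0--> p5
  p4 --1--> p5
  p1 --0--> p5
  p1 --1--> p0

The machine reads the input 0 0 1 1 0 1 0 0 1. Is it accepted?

No

p2 → p1 → p5 → p2 → p3 → p5 → p2 → p1 → p5 → p2
End state p2 is not accepting.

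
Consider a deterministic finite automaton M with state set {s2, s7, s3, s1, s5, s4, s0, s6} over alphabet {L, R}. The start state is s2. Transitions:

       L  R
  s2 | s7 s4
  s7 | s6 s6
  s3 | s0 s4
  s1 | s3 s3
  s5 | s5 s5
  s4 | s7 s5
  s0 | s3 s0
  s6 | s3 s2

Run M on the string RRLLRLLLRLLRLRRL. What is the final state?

start at s2
read 'R': s2 → s4
read 'R': s4 → s5
read 'L': s5 → s5
read 'L': s5 → s5
read 'R': s5 → s5
read 'L': s5 → s5
read 'L': s5 → s5
read 'L': s5 → s5
read 'R': s5 → s5
read 'L': s5 → s5
read 'L': s5 → s5
read 'R': s5 → s5
read 'L': s5 → s5
read 'R': s5 → s5
read 'R': s5 → s5
read 'L': s5 → s5

s5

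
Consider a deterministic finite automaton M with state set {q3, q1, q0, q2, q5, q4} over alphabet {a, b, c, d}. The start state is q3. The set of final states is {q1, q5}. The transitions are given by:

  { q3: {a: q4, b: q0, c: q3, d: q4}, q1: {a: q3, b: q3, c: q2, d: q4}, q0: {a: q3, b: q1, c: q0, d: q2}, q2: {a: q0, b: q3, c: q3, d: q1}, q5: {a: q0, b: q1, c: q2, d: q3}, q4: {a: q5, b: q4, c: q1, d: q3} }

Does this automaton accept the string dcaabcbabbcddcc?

No

start at q3
read 'd': q3 → q4
read 'c': q4 → q1
read 'a': q1 → q3
read 'a': q3 → q4
read 'b': q4 → q4
read 'c': q4 → q1
read 'b': q1 → q3
read 'a': q3 → q4
read 'b': q4 → q4
read 'b': q4 → q4
read 'c': q4 → q1
read 'd': q1 → q4
read 'd': q4 → q3
read 'c': q3 → q3
read 'c': q3 → q3
End state q3 is not accepting.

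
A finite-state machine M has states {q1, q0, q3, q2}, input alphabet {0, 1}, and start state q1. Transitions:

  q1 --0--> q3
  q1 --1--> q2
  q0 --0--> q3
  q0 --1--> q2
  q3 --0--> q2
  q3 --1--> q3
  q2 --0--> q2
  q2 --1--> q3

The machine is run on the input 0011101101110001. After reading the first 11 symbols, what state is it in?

q1 → q3 → q2 → q3 → q3 → q3 → q2 → q3 → q3 → q2 → q3 → q3
After 11 symbols: q3.

q3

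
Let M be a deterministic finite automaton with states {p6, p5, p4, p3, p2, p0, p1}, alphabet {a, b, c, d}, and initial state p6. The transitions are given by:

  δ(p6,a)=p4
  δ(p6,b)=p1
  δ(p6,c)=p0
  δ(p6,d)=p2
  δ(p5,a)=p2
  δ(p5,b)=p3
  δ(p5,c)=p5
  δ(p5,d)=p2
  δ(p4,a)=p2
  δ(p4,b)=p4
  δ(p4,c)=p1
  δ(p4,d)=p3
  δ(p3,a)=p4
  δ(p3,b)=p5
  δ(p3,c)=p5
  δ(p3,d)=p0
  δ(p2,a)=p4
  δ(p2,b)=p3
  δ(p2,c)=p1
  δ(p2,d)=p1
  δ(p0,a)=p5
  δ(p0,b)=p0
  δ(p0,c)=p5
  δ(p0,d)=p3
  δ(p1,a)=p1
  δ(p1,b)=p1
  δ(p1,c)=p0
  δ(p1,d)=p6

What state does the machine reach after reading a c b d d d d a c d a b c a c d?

p3

Trace: p6 -a-> p4 -c-> p1 -b-> p1 -d-> p6 -d-> p2 -d-> p1 -d-> p6 -a-> p4 -c-> p1 -d-> p6 -a-> p4 -b-> p4 -c-> p1 -a-> p1 -c-> p0 -d-> p3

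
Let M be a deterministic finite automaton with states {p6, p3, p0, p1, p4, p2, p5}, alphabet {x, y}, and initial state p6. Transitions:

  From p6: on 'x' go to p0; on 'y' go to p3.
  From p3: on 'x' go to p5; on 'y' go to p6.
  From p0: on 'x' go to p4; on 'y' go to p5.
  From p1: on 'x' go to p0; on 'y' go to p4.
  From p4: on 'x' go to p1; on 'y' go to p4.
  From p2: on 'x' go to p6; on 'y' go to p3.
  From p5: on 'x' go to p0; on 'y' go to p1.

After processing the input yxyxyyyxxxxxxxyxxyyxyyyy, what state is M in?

start at p6
read 'y': p6 → p3
read 'x': p3 → p5
read 'y': p5 → p1
read 'x': p1 → p0
read 'y': p0 → p5
read 'y': p5 → p1
read 'y': p1 → p4
read 'x': p4 → p1
read 'x': p1 → p0
read 'x': p0 → p4
read 'x': p4 → p1
read 'x': p1 → p0
read 'x': p0 → p4
read 'x': p4 → p1
read 'y': p1 → p4
read 'x': p4 → p1
read 'x': p1 → p0
read 'y': p0 → p5
read 'y': p5 → p1
read 'x': p1 → p0
read 'y': p0 → p5
read 'y': p5 → p1
read 'y': p1 → p4
read 'y': p4 → p4

p4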